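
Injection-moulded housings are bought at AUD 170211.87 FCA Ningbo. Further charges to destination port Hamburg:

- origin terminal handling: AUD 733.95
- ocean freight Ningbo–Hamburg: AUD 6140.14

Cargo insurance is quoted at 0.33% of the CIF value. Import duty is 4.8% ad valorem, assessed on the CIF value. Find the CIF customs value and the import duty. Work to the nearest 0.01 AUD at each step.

CIF value: AUD 177672.28; import duty: AUD 8528.27

Let C be the CIF value. C = FCA price + pre-shipment costs + freight + 0.33% × C
C − 0.33% × C = 170211.87 + 733.95 + 6140.14
0.9967 × C = 177085.96
C = 177085.96 / 0.9967 = 177672.28
Insurance premium = 0.33% × 177672.28 = 586.32
Import duty = 177672.28 × 4.8% = 8528.27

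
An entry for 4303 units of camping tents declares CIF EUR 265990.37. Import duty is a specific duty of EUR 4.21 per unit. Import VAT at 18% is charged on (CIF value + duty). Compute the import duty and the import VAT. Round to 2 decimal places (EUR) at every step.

Import duty: EUR 18115.63; import VAT: EUR 51139.08

Import duty = 4303 × 4.21 = 18115.63
VAT base = CIF + duty = 265990.37 + 18115.63 = 284106.00
Import VAT = 284106.00 × 18% = 51139.08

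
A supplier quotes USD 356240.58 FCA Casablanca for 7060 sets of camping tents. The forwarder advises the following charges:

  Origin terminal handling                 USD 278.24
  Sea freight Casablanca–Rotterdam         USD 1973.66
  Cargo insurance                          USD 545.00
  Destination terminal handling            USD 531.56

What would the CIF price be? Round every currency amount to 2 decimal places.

Not relevant to the conversion: destination terminal — on the buyer under both terms; not part of either seller's price.
From FCA to CIF, the seller additionally bears: origin terminal, freight, insurance.
CIF price = 356240.58 + 278.24 + 1973.66 + 545.00 = 359037.48

CIF price: USD 359037.48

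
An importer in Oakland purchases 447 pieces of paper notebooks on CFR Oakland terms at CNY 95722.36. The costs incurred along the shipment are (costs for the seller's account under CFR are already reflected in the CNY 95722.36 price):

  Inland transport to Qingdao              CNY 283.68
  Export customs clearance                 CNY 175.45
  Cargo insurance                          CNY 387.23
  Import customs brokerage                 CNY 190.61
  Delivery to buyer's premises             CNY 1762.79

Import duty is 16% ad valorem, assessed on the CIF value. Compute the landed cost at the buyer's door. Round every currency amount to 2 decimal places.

CFR: the seller pays costs through ocean freight to the destination port, but not insurance.
Already in the invoice (seller's account under CFR): inland to port, export clearance — exclude.
CIF value = CFR price + insurance = 95722.36 + 387.23 = 96109.59
Import duty = 96109.59 × 16% = 15377.53
Buyer bears: insurance 387.23 + brokerage 190.61 + delivery 1762.79 + duty 15377.53 = 17718.16
Landed cost = invoice 95722.36 + 17718.16 = 113440.52

Total landed cost: CNY 113440.52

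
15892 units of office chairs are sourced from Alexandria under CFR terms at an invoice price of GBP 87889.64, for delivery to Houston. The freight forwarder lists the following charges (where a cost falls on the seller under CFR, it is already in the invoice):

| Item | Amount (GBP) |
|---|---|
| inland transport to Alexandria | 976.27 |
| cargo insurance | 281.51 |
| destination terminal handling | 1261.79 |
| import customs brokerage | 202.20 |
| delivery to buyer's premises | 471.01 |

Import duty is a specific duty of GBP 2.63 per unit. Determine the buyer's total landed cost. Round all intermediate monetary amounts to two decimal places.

Total landed cost: GBP 131902.11

CFR: the seller pays costs through ocean freight to the destination port, but not insurance.
Already in the invoice (seller's account under CFR): inland to port — exclude.
CIF value = CFR price + insurance = 87889.64 + 281.51 = 88171.15
Import duty = 15892 × 2.63 = 41795.96
Buyer bears: insurance 281.51 + destination terminal 1261.79 + brokerage 202.20 + delivery 471.01 + duty 41795.96 = 44012.47
Landed cost = invoice 87889.64 + 44012.47 = 131902.11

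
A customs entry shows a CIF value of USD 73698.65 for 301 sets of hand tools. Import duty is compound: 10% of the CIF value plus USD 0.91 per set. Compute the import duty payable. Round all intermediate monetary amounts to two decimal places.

Ad valorem component: 73698.65 × 10% = 7369.87
Specific component: 301 × 0.91 = 273.91
Import duty = 7369.87 + 273.91 = 7643.78

Import duty: USD 7643.78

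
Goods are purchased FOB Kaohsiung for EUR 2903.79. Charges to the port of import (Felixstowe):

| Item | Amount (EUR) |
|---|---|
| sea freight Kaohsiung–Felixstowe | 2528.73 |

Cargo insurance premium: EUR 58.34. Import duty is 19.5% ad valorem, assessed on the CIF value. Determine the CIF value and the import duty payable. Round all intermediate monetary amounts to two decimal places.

CIF value: EUR 5490.86; import duty: EUR 1070.72

CIF = FOB price + freight + insurance
CIF = 2903.79 + 2528.73 + 58.34 = 5490.86
Import duty = 5490.86 × 19.5% = 1070.72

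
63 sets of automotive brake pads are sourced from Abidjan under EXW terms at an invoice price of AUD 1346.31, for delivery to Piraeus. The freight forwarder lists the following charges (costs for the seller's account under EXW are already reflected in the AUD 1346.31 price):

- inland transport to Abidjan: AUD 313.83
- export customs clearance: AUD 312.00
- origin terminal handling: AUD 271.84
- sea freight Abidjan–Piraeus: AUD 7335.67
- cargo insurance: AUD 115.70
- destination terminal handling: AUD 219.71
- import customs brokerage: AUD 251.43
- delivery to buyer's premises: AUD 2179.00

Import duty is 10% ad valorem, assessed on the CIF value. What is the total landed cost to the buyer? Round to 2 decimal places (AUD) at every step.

EXW: the seller makes goods available at their premises; the buyer bears all onward costs.
CIF value = EXW price + inland to port + export clearance + origin terminal + freight + insurance = 1346.31 + 313.83 + 312.00 + 271.84 + 7335.67 + 115.70 = 9695.35
Import duty = 9695.35 × 10% = 969.54
Buyer bears: inland to port 313.83 + export clearance 312.00 + origin terminal 271.84 + freight 7335.67 + insurance 115.70 + destination terminal 219.71 + brokerage 251.43 + delivery 2179.00 + duty 969.54 = 11968.72
Landed cost = invoice 1346.31 + 11968.72 = 13315.03

Total landed cost: AUD 13315.03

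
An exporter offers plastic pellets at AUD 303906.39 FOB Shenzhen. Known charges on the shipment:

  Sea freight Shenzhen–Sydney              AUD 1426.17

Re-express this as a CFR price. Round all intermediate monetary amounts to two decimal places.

From FOB to CFR, the seller additionally bears: freight.
CFR price = 303906.39 + 1426.17 = 305332.56

CFR price: AUD 305332.56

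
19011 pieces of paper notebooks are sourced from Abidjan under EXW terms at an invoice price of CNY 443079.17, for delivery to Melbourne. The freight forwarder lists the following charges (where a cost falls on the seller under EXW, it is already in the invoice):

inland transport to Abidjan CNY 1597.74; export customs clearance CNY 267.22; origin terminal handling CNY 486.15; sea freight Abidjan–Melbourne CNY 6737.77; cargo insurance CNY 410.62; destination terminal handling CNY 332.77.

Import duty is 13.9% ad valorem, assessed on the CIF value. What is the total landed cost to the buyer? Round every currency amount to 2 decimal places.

EXW: the seller makes goods available at their premises; the buyer bears all onward costs.
CIF value = EXW price + inland to port + export clearance + origin terminal + freight + insurance = 443079.17 + 1597.74 + 267.22 + 486.15 + 6737.77 + 410.62 = 452578.67
Import duty = 452578.67 × 13.9% = 62908.44
Buyer bears: inland to port 1597.74 + export clearance 267.22 + origin terminal 486.15 + freight 6737.77 + insurance 410.62 + destination terminal 332.77 + duty 62908.44 = 72740.71
Landed cost = invoice 443079.17 + 72740.71 = 515819.88

Total landed cost: CNY 515819.88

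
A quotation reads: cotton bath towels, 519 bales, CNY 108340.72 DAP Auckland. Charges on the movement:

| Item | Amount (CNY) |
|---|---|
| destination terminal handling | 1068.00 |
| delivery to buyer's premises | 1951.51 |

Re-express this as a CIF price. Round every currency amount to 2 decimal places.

From DAP to CIF, the seller no longer bears: destination terminal, delivery.
CIF price = 108340.72 − 1068.00 − 1951.51 = 105321.21

CIF price: CNY 105321.21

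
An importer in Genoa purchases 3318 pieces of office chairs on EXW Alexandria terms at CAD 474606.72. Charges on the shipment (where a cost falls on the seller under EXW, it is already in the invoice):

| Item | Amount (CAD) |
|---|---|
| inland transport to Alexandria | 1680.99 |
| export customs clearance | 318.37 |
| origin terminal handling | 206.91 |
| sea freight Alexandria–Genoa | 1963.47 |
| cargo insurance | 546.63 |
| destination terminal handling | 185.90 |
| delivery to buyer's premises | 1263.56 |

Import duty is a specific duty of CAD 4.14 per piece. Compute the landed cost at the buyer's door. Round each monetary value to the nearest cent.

EXW: the seller makes goods available at their premises; the buyer bears all onward costs.
CIF value = EXW price + inland to port + export clearance + origin terminal + freight + insurance = 474606.72 + 1680.99 + 318.37 + 206.91 + 1963.47 + 546.63 = 479323.09
Import duty = 3318 × 4.14 = 13736.52
Buyer bears: inland to port 1680.99 + export clearance 318.37 + origin terminal 206.91 + freight 1963.47 + insurance 546.63 + destination terminal 185.90 + delivery 1263.56 + duty 13736.52 = 19902.35
Landed cost = invoice 474606.72 + 19902.35 = 494509.07

Total landed cost: CAD 494509.07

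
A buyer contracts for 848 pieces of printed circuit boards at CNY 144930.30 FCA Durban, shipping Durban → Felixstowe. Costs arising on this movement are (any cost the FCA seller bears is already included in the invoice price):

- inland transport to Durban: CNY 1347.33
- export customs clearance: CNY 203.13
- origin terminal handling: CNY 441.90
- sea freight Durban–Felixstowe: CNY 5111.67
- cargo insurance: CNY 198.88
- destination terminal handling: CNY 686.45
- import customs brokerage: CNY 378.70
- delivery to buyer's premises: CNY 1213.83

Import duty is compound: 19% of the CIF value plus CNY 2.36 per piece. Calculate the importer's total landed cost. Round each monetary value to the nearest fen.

Total landed cost: CNY 183592.73

FCA: the seller delivers export-cleared goods to the carrier; the buyer bears costs from that point.
Already in the invoice (seller's account under FCA): inland to port, export clearance — exclude.
CIF value = FCA price + origin terminal + freight + insurance = 144930.30 + 441.90 + 5111.67 + 198.88 = 150682.75
Ad valorem component: 150682.75 × 19% = 28629.72
Specific component: 848 × 2.36 = 2001.28
Import duty = 28629.72 + 2001.28 = 30631.00
Buyer bears: origin terminal 441.90 + freight 5111.67 + insurance 198.88 + destination terminal 686.45 + brokerage 378.70 + delivery 1213.83 + duty 30631.00 = 38662.43
Landed cost = invoice 144930.30 + 38662.43 = 183592.73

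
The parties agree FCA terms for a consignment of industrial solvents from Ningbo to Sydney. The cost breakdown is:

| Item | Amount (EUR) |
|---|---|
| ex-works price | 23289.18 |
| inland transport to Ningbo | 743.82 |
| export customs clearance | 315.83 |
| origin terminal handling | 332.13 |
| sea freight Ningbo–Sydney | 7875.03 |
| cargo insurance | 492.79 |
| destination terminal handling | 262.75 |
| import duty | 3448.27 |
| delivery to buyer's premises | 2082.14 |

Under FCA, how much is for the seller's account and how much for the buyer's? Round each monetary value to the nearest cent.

Seller: EUR 24348.83; buyer: EUR 14493.11

FCA: the seller delivers export-cleared goods to the carrier; the buyer bears costs from that point.
Seller's account: goods 23289.18 + inland to port 743.82 + export clearance 315.83 = 24348.83
Buyer's account: origin terminal 332.13 + freight 7875.03 + insurance 492.79 + destination terminal 262.75 + duty 3448.27 + delivery 2082.14 = 14493.11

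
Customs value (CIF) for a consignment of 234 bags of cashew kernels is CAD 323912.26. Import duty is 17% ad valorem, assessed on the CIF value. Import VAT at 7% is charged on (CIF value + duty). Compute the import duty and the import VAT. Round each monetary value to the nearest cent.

Import duty: CAD 55065.08; import VAT: CAD 26528.41

Import duty = 323912.26 × 17% = 55065.08
VAT base = CIF + duty = 323912.26 + 55065.08 = 378977.34
Import VAT = 378977.34 × 7% = 26528.41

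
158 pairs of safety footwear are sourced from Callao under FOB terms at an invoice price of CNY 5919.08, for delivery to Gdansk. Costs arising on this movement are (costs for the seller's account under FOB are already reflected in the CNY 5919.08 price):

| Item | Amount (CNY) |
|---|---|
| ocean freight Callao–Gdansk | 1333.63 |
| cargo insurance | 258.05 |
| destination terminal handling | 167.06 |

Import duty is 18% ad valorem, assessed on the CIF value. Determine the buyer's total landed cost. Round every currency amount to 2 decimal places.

Total landed cost: CNY 9029.76

FOB: the seller bears costs until goods are on board at the origin port; the buyer bears freight, insurance and all costs thereafter.
CIF value = FOB price + freight + insurance = 5919.08 + 1333.63 + 258.05 = 7510.76
Import duty = 7510.76 × 18% = 1351.94
Buyer bears: freight 1333.63 + insurance 258.05 + destination terminal 167.06 + duty 1351.94 = 3110.68
Landed cost = invoice 5919.08 + 3110.68 = 9029.76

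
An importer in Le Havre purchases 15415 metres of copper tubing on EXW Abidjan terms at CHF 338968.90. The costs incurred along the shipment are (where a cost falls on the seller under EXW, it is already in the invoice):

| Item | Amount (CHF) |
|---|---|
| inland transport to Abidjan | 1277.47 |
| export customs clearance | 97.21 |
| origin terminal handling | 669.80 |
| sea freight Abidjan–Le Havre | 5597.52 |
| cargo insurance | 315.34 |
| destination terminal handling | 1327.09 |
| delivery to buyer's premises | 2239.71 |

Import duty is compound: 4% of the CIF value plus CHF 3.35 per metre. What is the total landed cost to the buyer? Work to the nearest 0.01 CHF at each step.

Total landed cost: CHF 416010.34

EXW: the seller makes goods available at their premises; the buyer bears all onward costs.
CIF value = EXW price + inland to port + export clearance + origin terminal + freight + insurance = 338968.90 + 1277.47 + 97.21 + 669.80 + 5597.52 + 315.34 = 346926.24
Ad valorem component: 346926.24 × 4% = 13877.05
Specific component: 15415 × 3.35 = 51640.25
Import duty = 13877.05 + 51640.25 = 65517.30
Buyer bears: inland to port 1277.47 + export clearance 97.21 + origin terminal 669.80 + freight 5597.52 + insurance 315.34 + destination terminal 1327.09 + delivery 2239.71 + duty 65517.30 = 77041.44
Landed cost = invoice 338968.90 + 77041.44 = 416010.34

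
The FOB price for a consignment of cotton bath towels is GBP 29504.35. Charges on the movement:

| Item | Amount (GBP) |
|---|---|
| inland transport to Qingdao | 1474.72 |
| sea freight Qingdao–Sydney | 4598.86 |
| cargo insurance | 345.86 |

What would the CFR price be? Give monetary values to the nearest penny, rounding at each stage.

Not relevant to the conversion: inland to port — on the seller under both FOB and CFR; already in the FOB price and stays in the CFR price. insurance — on the buyer under both terms; not part of either seller's price.
From FOB to CFR, the seller additionally bears: freight.
CFR price = 29504.35 + 4598.86 = 34103.21

CFR price: GBP 34103.21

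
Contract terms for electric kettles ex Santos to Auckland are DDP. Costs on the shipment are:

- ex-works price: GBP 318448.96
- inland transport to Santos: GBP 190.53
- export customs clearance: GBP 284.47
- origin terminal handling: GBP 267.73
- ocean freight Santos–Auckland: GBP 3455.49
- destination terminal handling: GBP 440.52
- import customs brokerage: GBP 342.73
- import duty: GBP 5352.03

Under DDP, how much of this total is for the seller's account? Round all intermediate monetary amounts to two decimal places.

Seller's account: GBP 328782.46

DDP: the seller bears all costs including import duty.
Seller's account: goods 318448.96 + inland to port 190.53 + export clearance 284.47 + origin terminal 267.73 + freight 3455.49 + destination terminal 440.52 + brokerage 342.73 + duty 5352.03 = 328782.46
Buyer's account: 0.00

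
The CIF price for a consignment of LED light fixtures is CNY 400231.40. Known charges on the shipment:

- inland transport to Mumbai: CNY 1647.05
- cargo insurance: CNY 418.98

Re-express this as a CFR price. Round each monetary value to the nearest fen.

CFR price: CNY 399812.42

Not relevant to the conversion: inland to port — on the seller under both CIF and CFR; already in the CIF price and stays in the CFR price.
From CIF to CFR, the seller no longer bears: insurance.
CFR price = 400231.40 − 418.98 = 399812.42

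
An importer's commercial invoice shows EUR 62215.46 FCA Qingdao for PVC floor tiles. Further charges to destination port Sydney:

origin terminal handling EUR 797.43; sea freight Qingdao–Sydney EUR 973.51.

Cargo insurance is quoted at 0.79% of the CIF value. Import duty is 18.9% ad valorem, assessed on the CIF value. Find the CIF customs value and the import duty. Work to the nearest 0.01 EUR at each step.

Let C be the CIF value. C = FCA price + pre-shipment costs + freight + 0.79% × C
C − 0.79% × C = 62215.46 + 797.43 + 973.51
0.9921 × C = 63986.40
C = 63986.40 / 0.9921 = 64495.92
Insurance premium = 0.79% × 64495.92 = 509.52
Import duty = 64495.92 × 18.9% = 12189.73

CIF value: EUR 64495.92; import duty: EUR 12189.73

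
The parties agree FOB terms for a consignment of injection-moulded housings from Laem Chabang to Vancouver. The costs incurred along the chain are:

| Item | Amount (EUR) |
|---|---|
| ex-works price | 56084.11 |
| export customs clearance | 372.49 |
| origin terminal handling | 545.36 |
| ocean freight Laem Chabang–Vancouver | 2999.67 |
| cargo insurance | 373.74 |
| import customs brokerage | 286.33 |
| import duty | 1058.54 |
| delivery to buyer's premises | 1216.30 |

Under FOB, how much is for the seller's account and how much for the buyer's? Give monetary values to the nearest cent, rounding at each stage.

Seller: EUR 57001.96; buyer: EUR 5934.58

FOB: the seller bears costs until goods are on board at the origin port; the buyer bears freight, insurance and all costs thereafter.
Seller's account: goods 56084.11 + export clearance 372.49 + origin terminal 545.36 = 57001.96
Buyer's account: freight 2999.67 + insurance 373.74 + brokerage 286.33 + duty 1058.54 + delivery 1216.30 = 5934.58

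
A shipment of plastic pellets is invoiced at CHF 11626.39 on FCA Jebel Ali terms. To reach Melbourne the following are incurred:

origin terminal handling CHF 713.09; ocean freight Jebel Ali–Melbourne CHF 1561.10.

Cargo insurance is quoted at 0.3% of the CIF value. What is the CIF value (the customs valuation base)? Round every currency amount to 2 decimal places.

Let C be the CIF value. C = FCA price + pre-shipment costs + freight + 0.3% × C
C − 0.3% × C = 11626.39 + 713.09 + 1561.10
0.997 × C = 13900.58
C = 13900.58 / 0.997 = 13942.41
Insurance premium = 0.3% × 13942.41 = 41.83

CIF value: CHF 13942.41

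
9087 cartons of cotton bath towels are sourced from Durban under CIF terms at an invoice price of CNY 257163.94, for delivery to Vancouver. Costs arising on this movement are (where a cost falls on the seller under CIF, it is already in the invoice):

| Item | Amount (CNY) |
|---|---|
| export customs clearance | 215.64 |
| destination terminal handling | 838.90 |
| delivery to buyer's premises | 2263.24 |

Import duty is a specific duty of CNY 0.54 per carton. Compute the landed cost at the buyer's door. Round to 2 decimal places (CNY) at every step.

Total landed cost: CNY 265173.06

CIF: the seller pays costs through ocean freight and marine insurance to the destination port.
Already in the invoice (seller's account under CIF): export clearance — exclude.
The CIF price already equals the CIF value: 257163.94
Import duty = 9087 × 0.54 = 4906.98
Buyer bears: destination terminal 838.90 + delivery 2263.24 + duty 4906.98 = 8009.12
Landed cost = invoice 257163.94 + 8009.12 = 265173.06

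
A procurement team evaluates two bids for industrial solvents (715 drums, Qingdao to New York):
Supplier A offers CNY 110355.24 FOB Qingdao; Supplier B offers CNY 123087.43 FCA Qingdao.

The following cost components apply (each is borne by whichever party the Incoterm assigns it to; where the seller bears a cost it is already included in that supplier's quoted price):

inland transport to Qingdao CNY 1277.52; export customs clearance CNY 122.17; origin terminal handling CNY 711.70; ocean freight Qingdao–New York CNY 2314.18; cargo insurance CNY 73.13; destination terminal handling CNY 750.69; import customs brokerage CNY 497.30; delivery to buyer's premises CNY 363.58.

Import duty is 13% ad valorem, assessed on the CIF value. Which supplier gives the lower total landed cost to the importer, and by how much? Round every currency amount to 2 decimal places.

Supplier A is cheaper by CNY 15191.60

Supplier A (FOB):
CIF value = FOB price + freight + insurance = 110355.24 + 2314.18 + 73.13 = 112742.55
Import duty = 112742.55 × 13% = 14656.53
Buyer bears (A): 2314.18 + 73.13 + 750.69 + 497.30 + 363.58 = 3998.88
Landed cost (A) = invoice 110355.24 + 3998.88 + duty 14656.53 = 129010.65
Supplier B (FCA):
CIF value = FCA price + origin terminal + freight + insurance = 123087.43 + 711.70 + 2314.18 + 73.13 = 126186.44
Import duty = 126186.44 × 13% = 16404.24
Buyer bears (B): 711.70 + 2314.18 + 73.13 + 750.69 + 497.30 + 363.58 = 4710.58
Landed cost (B) = invoice 123087.43 + 4710.58 + duty 16404.24 = 144202.25
Difference = |129010.65 − 144202.25| = 15191.60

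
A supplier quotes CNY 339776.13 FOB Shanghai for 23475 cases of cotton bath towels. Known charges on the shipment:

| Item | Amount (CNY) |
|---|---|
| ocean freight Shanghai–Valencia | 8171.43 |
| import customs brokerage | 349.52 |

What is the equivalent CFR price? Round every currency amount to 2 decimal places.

Not relevant to the conversion: brokerage — on the buyer under both terms; not part of either seller's price.
From FOB to CFR, the seller additionally bears: freight.
CFR price = 339776.13 + 8171.43 = 347947.56

CFR price: CNY 347947.56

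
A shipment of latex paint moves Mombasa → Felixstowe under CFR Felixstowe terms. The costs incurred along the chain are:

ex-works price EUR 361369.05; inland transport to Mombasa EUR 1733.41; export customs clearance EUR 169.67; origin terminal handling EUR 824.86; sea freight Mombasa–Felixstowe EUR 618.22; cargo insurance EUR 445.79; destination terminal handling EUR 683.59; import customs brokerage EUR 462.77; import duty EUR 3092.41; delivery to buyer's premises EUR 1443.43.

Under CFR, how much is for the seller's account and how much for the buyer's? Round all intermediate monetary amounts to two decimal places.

Seller: EUR 364715.21; buyer: EUR 6127.99

CFR: the seller pays costs through ocean freight to the destination port, but not insurance.
Seller's account: goods 361369.05 + inland to port 1733.41 + export clearance 169.67 + origin terminal 824.86 + freight 618.22 = 364715.21
Buyer's account: insurance 445.79 + destination terminal 683.59 + brokerage 462.77 + duty 3092.41 + delivery 1443.43 = 6127.99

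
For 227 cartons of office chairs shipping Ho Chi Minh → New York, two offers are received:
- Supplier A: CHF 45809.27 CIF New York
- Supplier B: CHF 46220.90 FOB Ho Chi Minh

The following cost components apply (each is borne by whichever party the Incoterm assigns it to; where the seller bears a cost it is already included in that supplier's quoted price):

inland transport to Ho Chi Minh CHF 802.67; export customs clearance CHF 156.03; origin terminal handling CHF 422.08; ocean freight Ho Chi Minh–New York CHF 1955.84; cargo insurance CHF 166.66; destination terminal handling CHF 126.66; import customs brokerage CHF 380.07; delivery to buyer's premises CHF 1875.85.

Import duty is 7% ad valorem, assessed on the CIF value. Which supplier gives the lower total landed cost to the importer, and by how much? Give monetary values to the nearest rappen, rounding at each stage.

Supplier A is cheaper by CHF 2711.52

Supplier A (CIF):
The CIF price already equals the CIF value: 45809.27
Import duty = 45809.27 × 7% = 3206.65
Buyer bears (A): 126.66 + 380.07 + 1875.85 = 2382.58
Landed cost (A) = invoice 45809.27 + 2382.58 + duty 3206.65 = 51398.50
Supplier B (FOB):
CIF value = FOB price + freight + insurance = 46220.90 + 1955.84 + 166.66 = 48343.40
Import duty = 48343.40 × 7% = 3384.04
Buyer bears (B): 1955.84 + 166.66 + 126.66 + 380.07 + 1875.85 = 4505.08
Landed cost (B) = invoice 46220.90 + 4505.08 + duty 3384.04 = 54110.02
Difference = |51398.50 − 54110.02| = 2711.52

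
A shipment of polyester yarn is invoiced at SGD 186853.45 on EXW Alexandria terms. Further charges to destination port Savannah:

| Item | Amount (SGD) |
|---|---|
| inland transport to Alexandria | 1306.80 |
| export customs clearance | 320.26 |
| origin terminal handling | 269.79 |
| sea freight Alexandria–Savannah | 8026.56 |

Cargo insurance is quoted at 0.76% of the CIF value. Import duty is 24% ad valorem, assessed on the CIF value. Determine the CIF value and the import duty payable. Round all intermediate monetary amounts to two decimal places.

CIF value: SGD 198283.82; import duty: SGD 47588.12

Let C be the CIF value. C = EXW price + pre-shipment costs + freight + 0.76% × C
C − 0.76% × C = 186853.45 + 1306.80 + 320.26 + 269.79 + 8026.56
0.9924 × C = 196776.86
C = 196776.86 / 0.9924 = 198283.82
Insurance premium = 0.76% × 198283.82 = 1506.96
Import duty = 198283.82 × 24% = 47588.12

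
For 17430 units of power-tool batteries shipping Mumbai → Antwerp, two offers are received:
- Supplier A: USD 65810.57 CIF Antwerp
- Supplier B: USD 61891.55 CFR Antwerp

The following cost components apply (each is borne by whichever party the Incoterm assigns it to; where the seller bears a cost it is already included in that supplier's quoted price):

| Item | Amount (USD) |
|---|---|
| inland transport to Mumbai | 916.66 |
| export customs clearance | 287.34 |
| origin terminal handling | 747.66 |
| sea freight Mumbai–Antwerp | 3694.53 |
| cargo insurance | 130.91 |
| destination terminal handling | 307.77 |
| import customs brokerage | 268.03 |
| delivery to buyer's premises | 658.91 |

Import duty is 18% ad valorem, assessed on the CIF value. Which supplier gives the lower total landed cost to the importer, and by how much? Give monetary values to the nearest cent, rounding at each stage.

Supplier A (CIF):
The CIF price already equals the CIF value: 65810.57
Import duty = 65810.57 × 18% = 11845.90
Buyer bears (A): 307.77 + 268.03 + 658.91 = 1234.71
Landed cost (A) = invoice 65810.57 + 1234.71 + duty 11845.90 = 78891.18
Supplier B (CFR):
CIF value = CFR price + insurance = 61891.55 + 130.91 = 62022.46
Import duty = 62022.46 × 18% = 11164.04
Buyer bears (B): 130.91 + 307.77 + 268.03 + 658.91 = 1365.62
Landed cost (B) = invoice 61891.55 + 1365.62 + duty 11164.04 = 74421.21
Difference = |78891.18 − 74421.21| = 4469.97

Supplier B is cheaper by USD 4469.97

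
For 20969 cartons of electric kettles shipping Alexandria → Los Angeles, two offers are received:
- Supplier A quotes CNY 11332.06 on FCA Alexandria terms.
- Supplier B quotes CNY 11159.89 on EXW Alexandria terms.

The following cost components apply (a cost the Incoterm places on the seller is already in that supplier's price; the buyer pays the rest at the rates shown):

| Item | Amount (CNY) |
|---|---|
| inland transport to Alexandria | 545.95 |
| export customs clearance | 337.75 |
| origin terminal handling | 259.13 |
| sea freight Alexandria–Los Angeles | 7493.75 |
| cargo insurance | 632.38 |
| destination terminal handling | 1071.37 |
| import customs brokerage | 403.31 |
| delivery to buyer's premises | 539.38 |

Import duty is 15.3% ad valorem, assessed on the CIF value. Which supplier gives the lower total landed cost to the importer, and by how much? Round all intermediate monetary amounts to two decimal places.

Supplier A is cheaper by CNY 820.39

Supplier A (FCA):
CIF value = FCA price + origin terminal + freight + insurance = 11332.06 + 259.13 + 7493.75 + 632.38 = 19717.32
Import duty = 19717.32 × 15.3% = 3016.75
Buyer bears (A): 259.13 + 7493.75 + 632.38 + 1071.37 + 403.31 + 539.38 = 10399.32
Landed cost (A) = invoice 11332.06 + 10399.32 + duty 3016.75 = 24748.13
Supplier B (EXW):
CIF value = EXW price + inland to port + export clearance + origin terminal + freight + insurance = 11159.89 + 545.95 + 337.75 + 259.13 + 7493.75 + 632.38 = 20428.85
Import duty = 20428.85 × 15.3% = 3125.61
Buyer bears (B): 545.95 + 337.75 + 259.13 + 7493.75 + 632.38 + 1071.37 + 403.31 + 539.38 = 11283.02
Landed cost (B) = invoice 11159.89 + 11283.02 + duty 3125.61 = 25568.52
Difference = |24748.13 − 25568.52| = 820.39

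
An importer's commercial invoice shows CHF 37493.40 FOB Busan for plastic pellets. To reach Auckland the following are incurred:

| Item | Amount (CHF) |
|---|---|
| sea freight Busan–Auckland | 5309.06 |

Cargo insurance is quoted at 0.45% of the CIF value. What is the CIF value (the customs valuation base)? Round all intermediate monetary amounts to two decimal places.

CIF value: CHF 42995.94

Let C be the CIF value. C = FOB price + freight + 0.45% × C
C − 0.45% × C = 37493.40 + 5309.06
0.9955 × C = 42802.46
C = 42802.46 / 0.9955 = 42995.94
Insurance premium = 0.45% × 42995.94 = 193.48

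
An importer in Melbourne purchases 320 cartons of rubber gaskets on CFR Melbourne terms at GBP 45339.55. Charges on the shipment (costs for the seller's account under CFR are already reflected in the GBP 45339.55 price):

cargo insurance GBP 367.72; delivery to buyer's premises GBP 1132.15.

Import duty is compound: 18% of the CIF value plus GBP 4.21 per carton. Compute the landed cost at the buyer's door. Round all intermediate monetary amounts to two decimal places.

CFR: the seller pays costs through ocean freight to the destination port, but not insurance.
CIF value = CFR price + insurance = 45339.55 + 367.72 = 45707.27
Ad valorem component: 45707.27 × 18% = 8227.31
Specific component: 320 × 4.21 = 1347.20
Import duty = 8227.31 + 1347.20 = 9574.51
Buyer bears: insurance 367.72 + delivery 1132.15 + duty 9574.51 = 11074.38
Landed cost = invoice 45339.55 + 11074.38 = 56413.93

Total landed cost: GBP 56413.93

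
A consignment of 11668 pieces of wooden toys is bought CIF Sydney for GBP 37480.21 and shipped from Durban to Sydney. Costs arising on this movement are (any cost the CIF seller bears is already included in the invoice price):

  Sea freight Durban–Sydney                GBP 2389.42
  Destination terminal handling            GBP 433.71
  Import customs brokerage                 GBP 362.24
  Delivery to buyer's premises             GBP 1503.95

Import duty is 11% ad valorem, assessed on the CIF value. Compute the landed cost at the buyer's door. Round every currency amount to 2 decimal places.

CIF: the seller pays costs through ocean freight and marine insurance to the destination port.
Already in the invoice (seller's account under CIF): freight — exclude.
The CIF price already equals the CIF value: 37480.21
Import duty = 37480.21 × 11% = 4122.82
Buyer bears: destination terminal 433.71 + brokerage 362.24 + delivery 1503.95 + duty 4122.82 = 6422.72
Landed cost = invoice 37480.21 + 6422.72 = 43902.93

Total landed cost: GBP 43902.93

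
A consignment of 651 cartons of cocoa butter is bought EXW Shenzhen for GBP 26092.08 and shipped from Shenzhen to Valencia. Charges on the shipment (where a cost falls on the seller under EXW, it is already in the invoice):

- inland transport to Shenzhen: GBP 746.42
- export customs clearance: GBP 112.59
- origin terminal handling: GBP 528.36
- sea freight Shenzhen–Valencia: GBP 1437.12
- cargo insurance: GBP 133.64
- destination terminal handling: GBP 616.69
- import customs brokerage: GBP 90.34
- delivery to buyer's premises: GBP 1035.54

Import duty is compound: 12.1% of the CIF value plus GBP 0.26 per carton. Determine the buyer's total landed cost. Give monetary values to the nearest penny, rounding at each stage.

Total landed cost: GBP 34477.12

EXW: the seller makes goods available at their premises; the buyer bears all onward costs.
CIF value = EXW price + inland to port + export clearance + origin terminal + freight + insurance = 26092.08 + 746.42 + 112.59 + 528.36 + 1437.12 + 133.64 = 29050.21
Ad valorem component: 29050.21 × 12.1% = 3515.08
Specific component: 651 × 0.26 = 169.26
Import duty = 3515.08 + 169.26 = 3684.34
Buyer bears: inland to port 746.42 + export clearance 112.59 + origin terminal 528.36 + freight 1437.12 + insurance 133.64 + destination terminal 616.69 + brokerage 90.34 + delivery 1035.54 + duty 3684.34 = 8385.04
Landed cost = invoice 26092.08 + 8385.04 = 34477.12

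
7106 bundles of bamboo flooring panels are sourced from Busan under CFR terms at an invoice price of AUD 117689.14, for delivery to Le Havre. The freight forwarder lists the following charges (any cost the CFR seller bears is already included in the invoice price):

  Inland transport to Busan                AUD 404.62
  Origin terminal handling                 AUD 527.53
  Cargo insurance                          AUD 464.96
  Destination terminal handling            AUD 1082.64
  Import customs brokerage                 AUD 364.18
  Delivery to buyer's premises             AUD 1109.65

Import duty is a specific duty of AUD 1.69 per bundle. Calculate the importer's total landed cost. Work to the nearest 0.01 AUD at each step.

CFR: the seller pays costs through ocean freight to the destination port, but not insurance.
Already in the invoice (seller's account under CFR): inland to port, origin terminal — exclude.
CIF value = CFR price + insurance = 117689.14 + 464.96 = 118154.10
Import duty = 7106 × 1.69 = 12009.14
Buyer bears: insurance 464.96 + destination terminal 1082.64 + brokerage 364.18 + delivery 1109.65 + duty 12009.14 = 15030.57
Landed cost = invoice 117689.14 + 15030.57 = 132719.71

Total landed cost: AUD 132719.71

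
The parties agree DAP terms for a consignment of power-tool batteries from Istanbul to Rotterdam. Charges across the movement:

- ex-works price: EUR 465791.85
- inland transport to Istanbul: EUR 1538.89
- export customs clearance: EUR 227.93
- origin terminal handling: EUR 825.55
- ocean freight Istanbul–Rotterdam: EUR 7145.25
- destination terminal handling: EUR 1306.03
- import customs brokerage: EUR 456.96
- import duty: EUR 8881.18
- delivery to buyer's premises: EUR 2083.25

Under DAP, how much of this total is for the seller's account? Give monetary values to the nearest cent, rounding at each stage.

DAP: the seller bears all costs to the named destination except import duty and clearance.
Seller's account: goods 465791.85 + inland to port 1538.89 + export clearance 227.93 + origin terminal 825.55 + freight 7145.25 + destination terminal 1306.03 + delivery 2083.25 = 478918.75
Buyer's account: brokerage 456.96 + duty 8881.18 = 9338.14

Seller's account: EUR 478918.75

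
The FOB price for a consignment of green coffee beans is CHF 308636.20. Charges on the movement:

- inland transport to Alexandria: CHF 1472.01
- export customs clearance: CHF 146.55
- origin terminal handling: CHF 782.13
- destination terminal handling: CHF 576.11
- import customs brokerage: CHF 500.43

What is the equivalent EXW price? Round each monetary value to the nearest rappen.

Not relevant to the conversion: destination terminal, brokerage — on the buyer under both terms; not part of either seller's price.
From FOB to EXW, the seller no longer bears: inland to port, export clearance, origin terminal.
EXW price = 308636.20 − 1472.01 − 146.55 − 782.13 = 306235.51

EXW price: CHF 306235.51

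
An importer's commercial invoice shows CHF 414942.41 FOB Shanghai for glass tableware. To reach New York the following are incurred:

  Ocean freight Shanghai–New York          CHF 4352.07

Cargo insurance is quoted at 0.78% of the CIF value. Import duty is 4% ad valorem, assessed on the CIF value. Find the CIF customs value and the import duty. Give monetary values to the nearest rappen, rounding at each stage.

CIF value: CHF 422590.69; import duty: CHF 16903.63

Let C be the CIF value. C = FOB price + freight + 0.78% × C
C − 0.78% × C = 414942.41 + 4352.07
0.9922 × C = 419294.48
C = 419294.48 / 0.9922 = 422590.69
Insurance premium = 0.78% × 422590.69 = 3296.21
Import duty = 422590.69 × 4% = 16903.63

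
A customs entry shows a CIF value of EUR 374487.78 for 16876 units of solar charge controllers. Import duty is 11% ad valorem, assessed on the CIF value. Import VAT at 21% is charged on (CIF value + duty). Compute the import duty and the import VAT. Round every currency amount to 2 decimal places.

Import duty: EUR 41193.66; import VAT: EUR 87293.10

Import duty = 374487.78 × 11% = 41193.66
VAT base = CIF + duty = 374487.78 + 41193.66 = 415681.44
Import VAT = 415681.44 × 21% = 87293.10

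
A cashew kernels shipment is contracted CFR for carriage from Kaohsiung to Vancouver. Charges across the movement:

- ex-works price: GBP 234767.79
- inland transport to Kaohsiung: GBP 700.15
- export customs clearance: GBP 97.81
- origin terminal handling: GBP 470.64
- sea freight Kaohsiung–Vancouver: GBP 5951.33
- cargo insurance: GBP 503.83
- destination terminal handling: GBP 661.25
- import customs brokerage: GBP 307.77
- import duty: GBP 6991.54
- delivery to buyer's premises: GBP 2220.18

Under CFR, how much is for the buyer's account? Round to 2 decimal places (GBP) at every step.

CFR: the seller pays costs through ocean freight to the destination port, but not insurance.
Seller's account: goods 234767.79 + inland to port 700.15 + export clearance 97.81 + origin terminal 470.64 + freight 5951.33 = 241987.72
Buyer's account: insurance 503.83 + destination terminal 661.25 + brokerage 307.77 + duty 6991.54 + delivery 2220.18 = 10684.57

Buyer's account: GBP 10684.57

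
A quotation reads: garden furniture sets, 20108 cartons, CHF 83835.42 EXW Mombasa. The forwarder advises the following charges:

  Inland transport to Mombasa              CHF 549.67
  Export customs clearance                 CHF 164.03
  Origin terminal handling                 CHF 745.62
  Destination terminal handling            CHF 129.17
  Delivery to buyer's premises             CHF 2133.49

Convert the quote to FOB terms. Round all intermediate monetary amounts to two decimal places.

Not relevant to the conversion: delivery, destination terminal — on the buyer under both terms; not part of either seller's price.
From EXW to FOB, the seller additionally bears: inland to port, export clearance, origin terminal.
FOB price = 83835.42 + 549.67 + 164.03 + 745.62 = 85294.74

FOB price: CHF 85294.74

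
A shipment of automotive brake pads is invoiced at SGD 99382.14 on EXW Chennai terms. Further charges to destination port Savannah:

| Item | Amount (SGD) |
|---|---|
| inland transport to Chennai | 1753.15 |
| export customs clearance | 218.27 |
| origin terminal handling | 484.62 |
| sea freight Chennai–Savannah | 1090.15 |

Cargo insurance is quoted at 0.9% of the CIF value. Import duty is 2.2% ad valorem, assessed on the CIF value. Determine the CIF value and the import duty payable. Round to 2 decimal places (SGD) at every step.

Let C be the CIF value. C = EXW price + pre-shipment costs + freight + 0.9% × C
C − 0.9% × C = 99382.14 + 1753.15 + 218.27 + 484.62 + 1090.15
0.991 × C = 102928.33
C = 102928.33 / 0.991 = 103863.10
Insurance premium = 0.9% × 103863.10 = 934.77
Import duty = 103863.10 × 2.2% = 2284.99

CIF value: SGD 103863.10; import duty: SGD 2284.99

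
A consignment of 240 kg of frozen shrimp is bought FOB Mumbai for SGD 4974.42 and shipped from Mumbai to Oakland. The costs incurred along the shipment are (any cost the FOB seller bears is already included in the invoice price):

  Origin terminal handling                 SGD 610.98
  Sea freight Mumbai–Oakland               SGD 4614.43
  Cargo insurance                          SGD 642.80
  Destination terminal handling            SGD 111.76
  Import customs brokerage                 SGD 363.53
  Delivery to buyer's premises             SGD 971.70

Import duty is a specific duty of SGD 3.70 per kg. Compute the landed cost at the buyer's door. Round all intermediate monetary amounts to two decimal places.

Total landed cost: SGD 12566.64

FOB: the seller bears costs until goods are on board at the origin port; the buyer bears freight, insurance and all costs thereafter.
Already in the invoice (seller's account under FOB): origin terminal — exclude.
CIF value = FOB price + freight + insurance = 4974.42 + 4614.43 + 642.80 = 10231.65
Import duty = 240 × 3.70 = 888.00
Buyer bears: freight 4614.43 + insurance 642.80 + destination terminal 111.76 + brokerage 363.53 + delivery 971.70 + duty 888.00 = 7592.22
Landed cost = invoice 4974.42 + 7592.22 = 12566.64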